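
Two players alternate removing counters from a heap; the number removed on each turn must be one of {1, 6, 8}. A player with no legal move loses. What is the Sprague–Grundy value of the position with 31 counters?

1

n :  0  1  2  3  4  5  6  7  8  9 10 11 12 13 14 15 16 17 18 19 20 21 22 23 24 25 26 27 28 29 30 31
G :  0  1  0  1  0  1  2  0  1  0  1  0  1  2  0  1  0  1  0  1  2  0  1  0  1  0  1  2  0  1  0  1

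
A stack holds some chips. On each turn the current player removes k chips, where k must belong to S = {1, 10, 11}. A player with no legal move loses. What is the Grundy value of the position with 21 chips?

G(0) = 0
G(1) = mex{0} = 1
G(2) = mex{1} = 0
G(3) = mex{0} = 1
G(4) = mex{1} = 0
G(5) = mex{0} = 1
G(6) = mex{1} = 0
G(7) = mex{0} = 1
G(8) = mex{1} = 0
G(9) = mex{0} = 1
G(10) = mex{1,0} = 2
G(11) = mex{2,1,0} = 3
G(12) = mex{3,0,1} = 2
G(13) = mex{2,1,0} = 3
G(14) = mex{3,0,1} = 2
G(15) = mex{2,1,0} = 3
G(16) = mex{3,0,1} = 2
G(17) = mex{2,1,0} = 3
G(18) = mex{3,0,1} = 2
G(19) = mex{2,1,0} = 3
G(20) = mex{3,2,1} = 0
G(21) = mex{0,3,2} = 1

1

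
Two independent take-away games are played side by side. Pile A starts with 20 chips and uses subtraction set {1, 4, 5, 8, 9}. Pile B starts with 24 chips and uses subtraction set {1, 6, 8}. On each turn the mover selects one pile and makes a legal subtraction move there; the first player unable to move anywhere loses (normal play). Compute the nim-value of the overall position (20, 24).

Pile A, S = {1, 4, 5, 8, 9}:
n :  0  1  2  3  4  5  6  7  8  9 10 11 12 13 14 15 16 17 18 19 20
G :  0  1  0  1  2  3  2  3  4  5  4  5  0  1  0  1  2  3  2  3  4
G_A(20) = 4.
Pile B, S = {1, 6, 8}:
n :  0  1  2  3  4  5  6  7  8  9 10 11 12 13 14 15 16 17 18 19 20 21 22 23 24
G :  0  1  0  1  0  1  2  0  1  0  1  0  1  2  0  1  0  1  0  1  2  0  1  0  1
G_B(24) = 1.
Combined Grundy value = 4 ⊕ 1 = 5.

5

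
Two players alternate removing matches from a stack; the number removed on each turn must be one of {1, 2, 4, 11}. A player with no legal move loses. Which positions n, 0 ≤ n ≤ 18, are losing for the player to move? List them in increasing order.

0, 3, 6, 9, 12, 15, 18

n :  0  1  2  3  4  5  6  7  8  9 10 11 12 13 14 15 16 17 18
G :  0  1  2  0  1  2  0  1  2  0  1  2  0  1  2  0  1  2  0
P-positions are exactly the n with G(n) = 0.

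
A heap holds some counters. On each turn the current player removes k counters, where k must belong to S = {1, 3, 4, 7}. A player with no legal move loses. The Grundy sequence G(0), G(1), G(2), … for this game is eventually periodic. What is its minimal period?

n :  0  1  2  3  4  5  6  7  8  9 10 11 12 13 14 15 16 17
G :  0  1  0  1  2  3  2  3  0  1  0  1  2  3  2  3  0  1
G(n+8) = G(n) holds for n = 0,…,6 (a full window of length max(S) = 7), so the sequence is purely periodic with period 8.

8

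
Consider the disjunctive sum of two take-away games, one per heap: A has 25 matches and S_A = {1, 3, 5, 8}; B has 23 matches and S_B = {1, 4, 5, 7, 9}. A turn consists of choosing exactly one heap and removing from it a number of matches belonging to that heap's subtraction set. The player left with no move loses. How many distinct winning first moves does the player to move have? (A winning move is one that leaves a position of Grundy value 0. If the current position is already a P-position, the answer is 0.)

4

Heap A, S = {1, 3, 5, 8}:
n :  0  1  2  3  4  5  6  7  8  9 10 11 12 13 14 15 16 17 18 19 20 21 22 23 24 25
G :  0  1  0  1  0  1  0  1  2  3  2  3  2  0  1  0  1  0  1  0  1  2  3  2  3  2
G_A(25) = 2.
Heap B, S = {1, 4, 5, 7, 9}:
n :  0  1  2  3  4  5  6  7  8  9 10 11 12 13 14 15 16 17 18 19 20 21 22 23
G :  0  1  0  1  2  3  2  3  0  1  0  1  2  3  2  3  0  1  0  1  2  3  2  3
G_B(23) = 3.
Combined Grundy value = 2 ⊕ 3 = 1.
A winning move leaves total XOR = 0, i.e. changes one component's Grundy value g to g ⊕ X where X is the current total.
Heap A: need g' = 2⊕1 = 3. Options: 25−1→G=3, 25−3→G=3, 25−5→G=1, 25−8→G=0. Hits: 2.
Heap B: need g' = 3⊕1 = 2. Options: 23−1→G=2, 23−4→G=1, 23−5→G=0, 23−7→G=0, 23−9→G=2. Hits: 2.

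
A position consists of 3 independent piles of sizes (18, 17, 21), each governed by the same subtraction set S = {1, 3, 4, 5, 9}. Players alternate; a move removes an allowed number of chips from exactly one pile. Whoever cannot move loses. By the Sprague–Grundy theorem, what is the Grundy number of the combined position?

All piles use S = {1, 3, 4, 5, 9}:
G(0) = 0
G(1) = mex{0} = 1
G(2) = mex{1} = 0
G(3) = mex{0,0} = 1
G(4) = mex{1,1,0} = 2
G(5) = mex{2,0,1,0} = 3
G(6) = mex{3,1,0,1} = 2
G(7) = mex{2,2,1,0} = 3
G(8) = mex{3,3,2,1} = 0
G(9) = mex{0,2,3,2,0} = 1
G(10) = mex{1,3,2,3,1} = 0
G(11) = mex{0,0,3,2,0} = 1
G(12) = mex{1,1,0,3,1} = 2
G(13) = mex{2,0,1,0,2} = 3
G(14) = mex{3,1,0,1,3} = 2
G(15) = mex{2,2,1,0,2} = 3
G(16) = mex{3,3,2,1,3} = 0
G(17) = mex{0,2,3,2,0} = 1
G(18) = mex{1,3,2,3,1} = 0
G(19) = mex{0,0,3,2,0} = 1
G(20) = mex{1,1,0,3,1} = 2
G(21) = mex{2,0,1,0,2} = 3
Pile A: G(18) = 0.
Pile B: G(17) = 1.
Pile C: G(21) = 3.
Combined Grundy value = 0 ⊕ 1 ⊕ 3 = 2.

2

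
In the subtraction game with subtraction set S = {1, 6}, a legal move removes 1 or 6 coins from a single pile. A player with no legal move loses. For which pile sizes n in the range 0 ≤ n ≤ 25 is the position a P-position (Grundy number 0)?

0, 2, 4, 7, 9, 11, 14, 16, 18, 21, 23, 25

G(0) = 0
G(1) = mex{0} = 1
G(2) = mex{1} = 0
G(3) = mex{0} = 1
G(4) = mex{1} = 0
G(5) = mex{0} = 1
G(6) = mex{1,0} = 2
G(7) = mex{2,1} = 0
G(8) = mex{0,0} = 1
G(9) = mex{1,1} = 0
G(10) = mex{0,0} = 1
G(11) = mex{1,1} = 0
G(12) = mex{0,2} = 1
G(13) = mex{1,0} = 2
G(14) = mex{2,1} = 0
G(15) = mex{0,0} = 1
G(16) = mex{1,1} = 0
G(17) = mex{0,0} = 1
G(18) = mex{1,1} = 0
G(19) = mex{0,2} = 1
G(20) = mex{1,0} = 2
G(21) = mex{2,1} = 0
G(22) = mex{0,0} = 1
G(23) = mex{1,1} = 0
G(24) = mex{0,0} = 1
G(25) = mex{1,1} = 0
P-positions are exactly the n with G(n) = 0.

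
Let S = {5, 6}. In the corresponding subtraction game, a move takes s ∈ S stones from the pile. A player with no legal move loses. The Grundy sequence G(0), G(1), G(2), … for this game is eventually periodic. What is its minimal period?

G(0) = 0
G(1) = mex{} = 0
G(2) = mex{} = 0
G(3) = mex{} = 0
G(4) = mex{} = 0
G(5) = mex{0} = 1
G(6) = mex{0,0} = 1
G(7) = mex{0,0} = 1
G(8) = mex{0,0} = 1
G(9) = mex{0,0} = 1
G(10) = mex{1,0} = 2
G(11) = mex{1,1} = 0
G(12) = mex{1,1} = 0
G(13) = mex{1,1} = 0
G(14) = mex{1,1} = 0
G(15) = mex{2,1} = 0
G(16) = mex{0,2} = 1
G(17) = mex{0,0} = 1
G(18) = mex{0,0} = 1
G(19) = mex{0,0} = 1
G(20) = mex{0,0} = 1
G(21) = mex{1,0} = 2
G(22) = mex{1,1} = 0
G(23) = mex{1,1} = 0
G(n+11) = G(n) holds for n = 0,…,5 (a full window of length max(S) = 6), so the sequence is purely periodic with period 11.

11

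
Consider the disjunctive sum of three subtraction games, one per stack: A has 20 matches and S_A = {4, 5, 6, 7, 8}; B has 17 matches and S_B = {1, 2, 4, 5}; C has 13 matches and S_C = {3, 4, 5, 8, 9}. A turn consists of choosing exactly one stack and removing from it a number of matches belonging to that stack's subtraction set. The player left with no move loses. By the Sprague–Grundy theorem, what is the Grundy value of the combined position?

Stack A, S = {4, 5, 6, 7, 8}:
n :  0  1  2  3  4  5  6  7  8  9 10 11 12 13 14 15 16 17 18 19 20
G :  0  0  0  0  1  1  1  1  2  2  2  2  0  0  0  0  1  1  1  1  2
G_A(20) = 2.
Stack B, S = {1, 2, 4, 5}:
n :  0  1  2  3  4  5  6  7  8  9 10 11 12 13 14 15 16 17
G :  0  1  2  0  1  2  0  1  2  0  1  2  0  1  2  0  1  2
G_B(17) = 2.
Stack C, S = {3, 4, 5, 8, 9}:
n :  0  1  2  3  4  5  6  7  8  9 10 11 12 13
G :  0  0  0  1  1  1  2  2  2  3  3  3  0  0
G_C(13) = 0.
Combined Grundy value = 2 ⊕ 2 ⊕ 0 = 0.

0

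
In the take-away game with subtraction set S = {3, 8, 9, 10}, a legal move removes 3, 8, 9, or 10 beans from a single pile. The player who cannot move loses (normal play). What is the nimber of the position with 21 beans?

n :  0  1  2  3  4  5  6  7  8  9 10 11 12 13 14 15 16 17 18 19 20 21
G :  0  0  0  1  1  1  0  0  2  1  1  3  2  0  2  3  1  3  0  0  0  1

1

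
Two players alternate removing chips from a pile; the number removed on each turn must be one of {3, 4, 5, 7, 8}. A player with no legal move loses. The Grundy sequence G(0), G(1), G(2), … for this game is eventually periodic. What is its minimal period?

11

n :  0  1  2  3  4  5  6  7  8  9 10 11 12 13 14 15 16 17 18 19 20 21 22 23
G :  0  0  0  1  1  1  2  2  2  3  3  0  0  0  1  1  1  2  2  2  3  3  0  0
G(n+11) = G(n) holds for n = 0,…,7 (a full window of length max(S) = 8), so the sequence is purely periodic with period 11.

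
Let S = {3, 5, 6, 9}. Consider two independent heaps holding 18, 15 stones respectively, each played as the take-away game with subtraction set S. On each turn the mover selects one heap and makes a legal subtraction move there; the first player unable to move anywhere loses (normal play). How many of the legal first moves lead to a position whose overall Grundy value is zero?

2

All heaps use S = {3, 5, 6, 9}:
n :  0  1  2  3  4  5  6  7  8  9 10 11 12 13 14 15 16 17 18
G :  0  0  0  1  1  1  2  2  2  3  3  3  0  0  0  1  1  1  2
Heap A: G(18) = 2.
Heap B: G(15) = 1.
Combined Grundy value = 2 ⊕ 1 = 3.
A winning move leaves total XOR = 0, i.e. changes one component's Grundy value g to g ⊕ X where X is the current total.
Heap A: need g' = 2⊕3 = 1. Options: 18−3→G=1, 18−5→G=0, 18−6→G=0, 18−9→G=3. Hits: 1.
Heap B: need g' = 1⊕3 = 2. Options: 15−3→G=0, 15−5→G=3, 15−6→G=3, 15−9→G=2. Hits: 1.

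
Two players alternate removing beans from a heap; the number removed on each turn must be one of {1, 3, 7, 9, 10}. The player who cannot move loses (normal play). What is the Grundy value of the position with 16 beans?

n :  0  1  2  3  4  5  6  7  8  9 10 11 12 13 14 15 16
G :  0  1  0  1  0  1  0  1  0  1  2  3  2  3  2  3  2

2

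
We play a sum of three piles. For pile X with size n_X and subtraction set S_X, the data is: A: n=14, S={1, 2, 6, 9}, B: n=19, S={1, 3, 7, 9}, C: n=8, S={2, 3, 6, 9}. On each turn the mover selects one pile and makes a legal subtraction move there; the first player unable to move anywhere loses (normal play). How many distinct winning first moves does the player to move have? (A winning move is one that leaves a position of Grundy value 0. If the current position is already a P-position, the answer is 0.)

Pile A, S = {1, 2, 6, 9}:
G(0) = 0
G(1) = mex{0} = 1
G(2) = mex{1,0} = 2
G(3) = mex{2,1} = 0
G(4) = mex{0,2} = 1
G(5) = mex{1,0} = 2
G(6) = mex{2,1,0} = 3
G(7) = mex{3,2,1} = 0
G(8) = mex{0,3,2} = 1
G(9) = mex{1,0,0,0} = 2
G(10) = mex{2,1,1,1} = 0
G(11) = mex{0,2,2,2} = 1
G(12) = mex{1,0,3,0} = 2
G(13) = mex{2,1,0,1} = 3
G(14) = mex{3,2,1,2} = 0
G_A(14) = 0.
Pile B, S = {1, 3, 7, 9}:
n :  0  1  2  3  4  5  6  7  8  9 10 11 12 13 14 15 16 17 18 19
G :  0  1  0  1  0  1  0  1  0  1  0  1  0  1  0  1  0  1  0  1
G_B(19) = 1.
Pile C, S = {2, 3, 6, 9}:
G(0) = 0
G(1) = mex{} = 0
G(2) = mex{0} = 1
G(3) = mex{0,0} = 1
G(4) = mex{1,0} = 2
G(5) = mex{1,1} = 0
G(6) = mex{2,1,0} = 3
G(7) = mex{0,2,0} = 1
G(8) = mex{3,0,1} = 2
G_C(8) = 2.
Combined Grundy value = 0 ⊕ 1 ⊕ 2 = 3.
A winning move leaves total XOR = 0, i.e. changes one component's Grundy value g to g ⊕ X where X is the current total.
Pile A: need g' = 0⊕3 = 3. Options: 14−1→G=3, 14−2→G=2, 14−6→G=1, 14−9→G=2. Hits: 1.
Pile B: need g' = 1⊕3 = 2. Options: 19−1→G=0, 19−3→G=0, 19−7→G=0, 19−9→G=0. Hits: 0.
Pile C: need g' = 2⊕3 = 1. Options: 8−2→G=3, 8−3→G=0, 8−6→G=1. Hits: 1.

2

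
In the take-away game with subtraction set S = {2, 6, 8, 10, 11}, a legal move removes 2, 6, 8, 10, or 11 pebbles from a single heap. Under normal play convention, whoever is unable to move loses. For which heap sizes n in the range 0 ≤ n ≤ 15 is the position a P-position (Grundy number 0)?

0, 1, 4, 5

G(0) = 0
G(1) = mex{} = 0
G(2) = mex{0} = 1
G(3) = mex{0} = 1
G(4) = mex{1} = 0
G(5) = mex{1} = 0
G(6) = mex{0,0} = 1
G(7) = mex{0,0} = 1
G(8) = mex{1,1,0} = 2
G(9) = mex{1,1,0} = 2
G(10) = mex{2,0,1,0} = 3
G(11) = mex{2,0,1,0,0} = 3
G(12) = mex{3,1,0,1,0} = 2
G(13) = mex{3,1,0,1,1} = 2
G(14) = mex{2,2,1,0,1} = 3
G(15) = mex{2,2,1,0,0} = 3
P-positions are exactly the n with G(n) = 0.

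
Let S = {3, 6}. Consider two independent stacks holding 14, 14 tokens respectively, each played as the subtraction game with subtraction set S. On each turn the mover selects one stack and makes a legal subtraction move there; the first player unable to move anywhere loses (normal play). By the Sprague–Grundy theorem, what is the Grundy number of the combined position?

All stacks use S = {3, 6}:
G(0) = 0
G(1) = mex{} = 0
G(2) = mex{} = 0
G(3) = mex{0} = 1
G(4) = mex{0} = 1
G(5) = mex{0} = 1
G(6) = mex{1,0} = 2
G(7) = mex{1,0} = 2
G(8) = mex{1,0} = 2
G(9) = mex{2,1} = 0
G(10) = mex{2,1} = 0
G(11) = mex{2,1} = 0
G(12) = mex{0,2} = 1
G(13) = mex{0,2} = 1
G(14) = mex{0,2} = 1
Stack A: G(14) = 1.
Stack B: G(14) = 1.
Combined Grundy value = 1 ⊕ 1 = 0.

0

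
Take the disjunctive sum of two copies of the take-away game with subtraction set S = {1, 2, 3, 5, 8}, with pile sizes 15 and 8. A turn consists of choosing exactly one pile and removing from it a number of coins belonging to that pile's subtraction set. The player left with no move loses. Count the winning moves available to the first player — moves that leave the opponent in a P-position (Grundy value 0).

1

All piles use S = {1, 2, 3, 5, 8}:
G(0) = 0
G(1) = mex{0} = 1
G(2) = mex{1,0} = 2
G(3) = mex{2,1,0} = 3
G(4) = mex{3,2,1} = 0
G(5) = mex{0,3,2,0} = 1
G(6) = mex{1,0,3,1} = 2
G(7) = mex{2,1,0,2} = 3
G(8) = mex{3,2,1,3,0} = 4
G(9) = mex{4,3,2,0,1} = 5
G(10) = mex{5,4,3,1,2} = 0
G(11) = mex{0,5,4,2,3} = 1
G(12) = mex{1,0,5,3,0} = 2
G(13) = mex{2,1,0,4,1} = 3
G(14) = mex{3,2,1,5,2} = 0
G(15) = mex{0,3,2,0,3} = 1
Pile A: G(15) = 1.
Pile B: G(8) = 4.
Combined Grundy value = 1 ⊕ 4 = 5.
A winning move leaves total XOR = 0, i.e. changes one component's Grundy value g to g ⊕ X where X is the current total.
Pile A: need g' = 1⊕5 = 4. Options: 15−1→G=0, 15−2→G=3, 15−3→G=2, 15−5→G=0, 15−8→G=3. Hits: 0.
Pile B: need g' = 4⊕5 = 1. Options: 8−1→G=3, 8−2→G=2, 8−3→G=1, 8−5→G=3, 8−8→G=0. Hits: 1.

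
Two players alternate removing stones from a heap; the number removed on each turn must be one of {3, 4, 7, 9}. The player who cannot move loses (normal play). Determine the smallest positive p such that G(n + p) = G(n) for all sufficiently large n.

12

G(0) = 0
G(1) = mex{} = 0
G(2) = mex{} = 0
G(3) = mex{0} = 1
G(4) = mex{0,0} = 1
G(5) = mex{0,0} = 1
G(6) = mex{1,0} = 2
G(7) = mex{1,1,0} = 2
G(8) = mex{1,1,0} = 2
G(9) = mex{2,1,0,0} = 3
G(10) = mex{2,2,1,0} = 3
G(11) = mex{2,2,1,0} = 3
G(12) = mex{3,2,1,1} = 0
G(13) = mex{3,3,2,1} = 0
G(14) = mex{3,3,2,1} = 0
G(15) = mex{0,3,2,2} = 1
G(16) = mex{0,0,3,2} = 1
G(17) = mex{0,0,3,2} = 1
G(18) = mex{1,0,3,3} = 2
G(19) = mex{1,1,0,3} = 2
G(20) = mex{1,1,0,3} = 2
G(21) = mex{2,1,0,0} = 3
G(22) = mex{2,2,1,0} = 3
G(23) = mex{2,2,1,0} = 3
G(24) = mex{3,2,1,1} = 0
G(25) = mex{3,3,2,1} = 0
G(n+12) = G(n) holds for n = 0,…,8 (a full window of length max(S) = 9), so the sequence is purely periodic with period 12.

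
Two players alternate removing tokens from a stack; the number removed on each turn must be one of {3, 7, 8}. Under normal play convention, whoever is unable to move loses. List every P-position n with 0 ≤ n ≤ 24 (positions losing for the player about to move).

0, 1, 2, 6, 11, 12, 16, 17, 21, 22

n :  0  1  2  3  4  5  6  7  8  9 10 11 12 13 14 15 16 17 18 19 20 21 22 23 24
G :  0  0  0  1  1  1  0  2  2  1  3  0  0  2  1  1  0  0  2  1  1  0  0  2  1
P-positions are exactly the n with G(n) = 0.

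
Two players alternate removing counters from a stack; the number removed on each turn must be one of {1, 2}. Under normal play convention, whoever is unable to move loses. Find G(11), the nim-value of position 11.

2

n :  0  1  2  3  4  5  6  7  8  9 10 11
G :  0  1  2  0  1  2  0  1  2  0  1  2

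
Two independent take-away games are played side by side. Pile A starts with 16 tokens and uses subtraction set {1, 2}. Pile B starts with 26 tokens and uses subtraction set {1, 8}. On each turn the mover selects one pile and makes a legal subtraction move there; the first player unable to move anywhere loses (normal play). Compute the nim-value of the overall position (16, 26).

Pile A, S = {1, 2}:
G(0) = 0
G(1) = mex{0} = 1
G(2) = mex{1,0} = 2
G(3) = mex{2,1} = 0
G(4) = mex{0,2} = 1
G(5) = mex{1,0} = 2
G(6) = mex{2,1} = 0
G(7) = mex{0,2} = 1
G(8) = mex{1,0} = 2
G(9) = mex{2,1} = 0
G(10) = mex{0,2} = 1
G(11) = mex{1,0} = 2
G(12) = mex{2,1} = 0
G(13) = mex{0,2} = 1
G(14) = mex{1,0} = 2
G(15) = mex{2,1} = 0
G(16) = mex{0,2} = 1
G_A(16) = 1.
Pile B, S = {1, 8}:
n :  0  1  2  3  4  5  6  7  8  9 10 11 12 13 14 15 16 17 18 19 20 21 22 23 24 25 26
G :  0  1  0  1  0  1  0  1  2  0  1  0  1  0  1  0  1  2  0  1  0  1  0  1  0  1  2
G_B(26) = 2.
Combined Grundy value = 1 ⊕ 2 = 3.

3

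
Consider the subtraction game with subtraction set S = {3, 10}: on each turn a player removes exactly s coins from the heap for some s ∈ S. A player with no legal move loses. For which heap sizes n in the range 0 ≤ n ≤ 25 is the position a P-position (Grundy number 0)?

n :  0  1  2  3  4  5  6  7  8  9 10 11 12 13 14 15 16 17 18 19 20 21 22 23 24 25
G :  0  0  0  1  1  1  0  0  0  1  1  1  2  0  0  0  1  1  1  0  0  0  1  1  1  2
P-positions are exactly the n with G(n) = 0.

0, 1, 2, 6, 7, 8, 13, 14, 15, 19, 20, 21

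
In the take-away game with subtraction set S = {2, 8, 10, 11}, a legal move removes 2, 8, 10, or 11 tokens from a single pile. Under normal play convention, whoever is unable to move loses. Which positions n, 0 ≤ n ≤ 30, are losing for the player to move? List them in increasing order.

n :  0  1  2  3  4  5  6  7  8  9 10 11 12 13 14 15 16 17 18 19 20 21 22 23 24 25 26 27 28 29 30
G :  0  0  1  1  0  0  1  1  2  2  3  3  2  2  3  3  4  0  0  1  1  0  0  1  1  2  2  3  3  2  2
P-positions are exactly the n with G(n) = 0.

0, 1, 4, 5, 17, 18, 21, 22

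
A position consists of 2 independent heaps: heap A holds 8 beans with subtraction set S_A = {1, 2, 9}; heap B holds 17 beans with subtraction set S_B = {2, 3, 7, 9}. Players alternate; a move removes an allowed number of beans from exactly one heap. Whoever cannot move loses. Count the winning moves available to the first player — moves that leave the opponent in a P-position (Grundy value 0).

4

Heap A, S = {1, 2, 9}:
n : 0 1 2 3 4 5 6 7 8
G : 0 1 2 0 1 2 0 1 2
G_A(8) = 2.
Heap B, S = {2, 3, 7, 9}:
n :  0  1  2  3  4  5  6  7  8  9 10 11 12 13 14 15 16 17
G :  0  0  1  1  2  0  0  1  1  2  2  0  3  1  2  2  0  0
G_B(17) = 0.
Combined Grundy value = 2 ⊕ 0 = 2.
A winning move leaves total XOR = 0, i.e. changes one component's Grundy value g to g ⊕ X where X is the current total.
Heap A: need g' = 2⊕2 = 0. Options: 8−1→G=1, 8−2→G=0. Hits: 1.
Heap B: need g' = 0⊕2 = 2. Options: 17−2→G=2, 17−3→G=2, 17−7→G=2, 17−9→G=1. Hits: 3.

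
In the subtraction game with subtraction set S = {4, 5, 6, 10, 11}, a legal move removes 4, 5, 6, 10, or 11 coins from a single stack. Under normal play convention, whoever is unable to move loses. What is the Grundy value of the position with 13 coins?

3

n :  0  1  2  3  4  5  6  7  8  9 10 11 12 13
G :  0  0  0  0  1  1  1  1  2  2  2  2  3  3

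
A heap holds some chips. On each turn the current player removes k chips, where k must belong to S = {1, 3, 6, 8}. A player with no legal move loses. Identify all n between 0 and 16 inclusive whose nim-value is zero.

n :  0  1  2  3  4  5  6  7  8  9 10 11 12 13 14 15 16
G :  0  1  0  1  0  1  2  3  2  0  1  0  1  0  1  2  3
P-positions are exactly the n with G(n) = 0.

0, 2, 4, 9, 11, 13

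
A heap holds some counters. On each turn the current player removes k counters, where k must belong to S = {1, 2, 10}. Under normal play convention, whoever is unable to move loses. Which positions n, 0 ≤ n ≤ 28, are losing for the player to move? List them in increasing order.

G(0) = 0
G(1) = mex{0} = 1
G(2) = mex{1,0} = 2
G(3) = mex{2,1} = 0
G(4) = mex{0,2} = 1
G(5) = mex{1,0} = 2
G(6) = mex{2,1} = 0
G(7) = mex{0,2} = 1
G(8) = mex{1,0} = 2
G(9) = mex{2,1} = 0
G(10) = mex{0,2,0} = 1
G(11) = mex{1,0,1} = 2
G(12) = mex{2,1,2} = 0
G(13) = mex{0,2,0} = 1
G(14) = mex{1,0,1} = 2
G(15) = mex{2,1,2} = 0
G(16) = mex{0,2,0} = 1
G(17) = mex{1,0,1} = 2
G(18) = mex{2,1,2} = 0
G(19) = mex{0,2,0} = 1
G(20) = mex{1,0,1} = 2
G(21) = mex{2,1,2} = 0
G(22) = mex{0,2,0} = 1
G(23) = mex{1,0,1} = 2
G(24) = mex{2,1,2} = 0
G(25) = mex{0,2,0} = 1
G(26) = mex{1,0,1} = 2
G(27) = mex{2,1,2} = 0
G(28) = mex{0,2,0} = 1
P-positions are exactly the n with G(n) = 0.

0, 3, 6, 9, 12, 15, 18, 21, 24, 27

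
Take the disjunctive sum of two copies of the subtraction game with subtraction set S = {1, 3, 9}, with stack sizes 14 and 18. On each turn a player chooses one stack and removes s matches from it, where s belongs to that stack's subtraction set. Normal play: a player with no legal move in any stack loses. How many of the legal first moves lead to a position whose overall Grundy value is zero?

All stacks use S = {1, 3, 9}:
n :  0  1  2  3  4  5  6  7  8  9 10 11 12 13 14 15 16 17 18
G :  0  1  0  1  0  1  0  1  0  1  0  1  0  1  0  1  0  1  0
Stack A: G(14) = 0.
Stack B: G(18) = 0.
Combined Grundy value = 0 ⊕ 0 = 0.
A winning move leaves total XOR = 0, i.e. changes one component's Grundy value g to g ⊕ X where X is the current total.
Stack A: target g' = 0⊕0 = 0, but every legal move changes the Grundy value (mex property), so 0 moves.
Stack B: target g' = 0⊕0 = 0, but every legal move changes the Grundy value (mex property), so 0 moves.

0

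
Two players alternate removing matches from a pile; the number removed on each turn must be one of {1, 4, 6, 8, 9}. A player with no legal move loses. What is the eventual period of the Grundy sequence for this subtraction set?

17

G(0) = 0
G(1) = mex{0} = 1
G(2) = mex{1} = 0
G(3) = mex{0} = 1
G(4) = mex{1,0} = 2
G(5) = mex{2,1} = 0
G(6) = mex{0,0,0} = 1
G(7) = mex{1,1,1} = 0
G(8) = mex{0,2,0,0} = 1
G(9) = mex{1,0,1,1,0} = 2
G(10) = mex{2,1,2,0,1} = 3
G(11) = mex{3,0,0,1,0} = 2
G(12) = mex{2,1,1,2,1} = 0
G(13) = mex{0,2,0,0,2} = 1
G(14) = mex{1,3,1,1,0} = 2
G(15) = mex{2,2,2,0,1} = 3
G(16) = mex{3,0,3,1,0} = 2
G(17) = mex{2,1,2,2,1} = 0
G(18) = mex{0,2,0,3,2} = 1
G(19) = mex{1,3,1,2,3} = 0
G(20) = mex{0,2,2,0,2} = 1
G(21) = mex{1,0,3,1,0} = 2
G(22) = mex{2,1,2,2,1} = 0
G(23) = mex{0,0,0,3,2} = 1
G(24) = mex{1,1,1,2,3} = 0
G(25) = mex{0,2,0,0,2} = 1
G(26) = mex{1,0,1,1,0} = 2
G(27) = mex{2,1,2,0,1} = 3
G(28) = mex{3,0,0,1,0} = 2
G(29) = mex{2,1,1,2,1} = 0
G(30) = mex{0,2,0,0,2} = 1
G(31) = mex{1,3,1,1,0} = 2
G(32) = mex{2,2,2,0,1} = 3
G(33) = mex{3,0,3,1,0} = 2
G(34) = mex{2,1,2,2,1} = 0
G(35) = mex{0,2,0,3,2} = 1
G(n+17) = G(n) holds for n = 0,…,8 (a full window of length max(S) = 9), so the sequence is purely periodic with period 17.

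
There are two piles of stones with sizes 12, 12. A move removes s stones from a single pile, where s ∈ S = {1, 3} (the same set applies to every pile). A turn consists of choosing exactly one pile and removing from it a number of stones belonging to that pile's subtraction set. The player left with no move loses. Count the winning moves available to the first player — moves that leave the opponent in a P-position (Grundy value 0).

All piles use S = {1, 3}:
G(0) = 0
G(1) = mex{0} = 1
G(2) = mex{1} = 0
G(3) = mex{0,0} = 1
G(4) = mex{1,1} = 0
G(5) = mex{0,0} = 1
G(6) = mex{1,1} = 0
G(7) = mex{0,0} = 1
G(8) = mex{1,1} = 0
G(9) = mex{0,0} = 1
G(10) = mex{1,1} = 0
G(11) = mex{0,0} = 1
G(12) = mex{1,1} = 0
Pile A: G(12) = 0.
Pile B: G(12) = 0.
Combined Grundy value = 0 ⊕ 0 = 0.
A winning move leaves total XOR = 0, i.e. changes one component's Grundy value g to g ⊕ X where X is the current total.
Pile A: target g' = 0⊕0 = 0, but every legal move changes the Grundy value (mex property), so 0 moves.
Pile B: target g' = 0⊕0 = 0, but every legal move changes the Grundy value (mex property), so 0 moves.

0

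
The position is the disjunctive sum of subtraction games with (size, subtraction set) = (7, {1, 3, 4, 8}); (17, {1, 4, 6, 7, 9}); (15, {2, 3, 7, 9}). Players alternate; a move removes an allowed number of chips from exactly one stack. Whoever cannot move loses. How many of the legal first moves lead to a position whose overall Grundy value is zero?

0

Stack A, S = {1, 3, 4, 8}:
G(0) = 0
G(1) = mex{0} = 1
G(2) = mex{1} = 0
G(3) = mex{0,0} = 1
G(4) = mex{1,1,0} = 2
G(5) = mex{2,0,1} = 3
G(6) = mex{3,1,0} = 2
G(7) = mex{2,2,1} = 0
G_A(7) = 0.
Stack B, S = {1, 4, 6, 7, 9}:
n :  0  1  2  3  4  5  6  7  8  9 10 11 12 13 14 15 16 17
G :  0  1  0  1  2  0  1  2  3  2  0  1  2  0  1  0  1  2
G_B(17) = 2.
Stack C, S = {2, 3, 7, 9}:
n :  0  1  2  3  4  5  6  7  8  9 10 11 12 13 14 15
G :  0  0  1  1  2  0  0  1  1  2  2  0  3  1  2  2
G_C(15) = 2.
Combined Grundy value = 0 ⊕ 2 ⊕ 2 = 0.
A winning move leaves total XOR = 0, i.e. changes one component's Grundy value g to g ⊕ X where X is the current total.
Stack A: target g' = 0⊕0 = 0, but every legal move changes the Grundy value (mex property), so 0 moves.
Stack B: target g' = 2⊕0 = 2, but every legal move changes the Grundy value (mex property), so 0 moves.
Stack C: target g' = 2⊕0 = 2, but every legal move changes the Grundy value (mex property), so 0 moves.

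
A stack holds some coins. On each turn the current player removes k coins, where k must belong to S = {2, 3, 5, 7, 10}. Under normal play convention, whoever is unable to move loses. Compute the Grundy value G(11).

n :  0  1  2  3  4  5  6  7  8  9 10 11
G :  0  0  1  1  2  2  3  3  4  0  5  1

1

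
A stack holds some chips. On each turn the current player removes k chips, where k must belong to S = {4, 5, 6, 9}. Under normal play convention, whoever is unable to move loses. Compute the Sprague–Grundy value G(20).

G(0) = 0
G(1) = mex{} = 0
G(2) = mex{} = 0
G(3) = mex{} = 0
G(4) = mex{0} = 1
G(5) = mex{0,0} = 1
G(6) = mex{0,0,0} = 1
G(7) = mex{0,0,0} = 1
G(8) = mex{1,0,0} = 2
G(9) = mex{1,1,0,0} = 2
G(10) = mex{1,1,1,0} = 2
G(11) = mex{1,1,1,0} = 2
G(12) = mex{2,1,1,0} = 3
G(13) = mex{2,2,1,1} = 0
G(14) = mex{2,2,2,1} = 0
G(15) = mex{2,2,2,1} = 0
G(16) = mex{3,2,2,1} = 0
G(17) = mex{0,3,2,2} = 1
G(18) = mex{0,0,3,2} = 1
G(19) = mex{0,0,0,2} = 1
G(20) = mex{0,0,0,2} = 1

1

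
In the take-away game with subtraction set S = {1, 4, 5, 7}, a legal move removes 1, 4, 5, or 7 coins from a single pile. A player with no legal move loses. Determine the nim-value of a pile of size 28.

2

n :  0  1  2  3  4  5  6  7  8  9 10 11 12 13 14 15 16 17 18 19 20 21 22 23 24 25 26 27 28
G :  0  1  0  1  2  3  2  3  0  1  0  1  2  3  2  3  0  1  0  1  2  3  2  3  0  1  0  1  2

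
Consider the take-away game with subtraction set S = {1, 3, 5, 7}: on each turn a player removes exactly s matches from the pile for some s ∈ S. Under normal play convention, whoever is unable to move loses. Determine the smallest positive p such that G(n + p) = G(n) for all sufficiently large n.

n :  0  1  2  3  4  5  6  7  8  9 10 11 12 13 14
G :  0  1  0  1  0  1  0  1  0  1  0  1  0  1  0
G(n+2) = G(n) holds for n = 0,…,6 (a full window of length max(S) = 7), so the sequence is purely periodic with period 2.

2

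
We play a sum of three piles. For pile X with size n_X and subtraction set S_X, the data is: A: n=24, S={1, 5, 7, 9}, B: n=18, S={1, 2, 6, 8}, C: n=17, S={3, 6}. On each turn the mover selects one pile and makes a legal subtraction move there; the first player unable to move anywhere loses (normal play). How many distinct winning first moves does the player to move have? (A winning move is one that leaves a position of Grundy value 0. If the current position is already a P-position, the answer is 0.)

3

Pile A, S = {1, 5, 7, 9}:
G(0) = 0
G(1) = mex{0} = 1
G(2) = mex{1} = 0
G(3) = mex{0} = 1
G(4) = mex{1} = 0
G(5) = mex{0,0} = 1
G(6) = mex{1,1} = 0
G(7) = mex{0,0,0} = 1
G(8) = mex{1,1,1} = 0
G(9) = mex{0,0,0,0} = 1
G(10) = mex{1,1,1,1} = 0
G(11) = mex{0,0,0,0} = 1
G(12) = mex{1,1,1,1} = 0
G(13) = mex{0,0,0,0} = 1
G(14) = mex{1,1,1,1} = 0
G(15) = mex{0,0,0,0} = 1
G(16) = mex{1,1,1,1} = 0
G(17) = mex{0,0,0,0} = 1
G(18) = mex{1,1,1,1} = 0
G(19) = mex{0,0,0,0} = 1
G(20) = mex{1,1,1,1} = 0
G(21) = mex{0,0,0,0} = 1
G(22) = mex{1,1,1,1} = 0
G(23) = mex{0,0,0,0} = 1
G(24) = mex{1,1,1,1} = 0
G_A(24) = 0.
Pile B, S = {1, 2, 6, 8}:
G(0) = 0
G(1) = mex{0} = 1
G(2) = mex{1,0} = 2
G(3) = mex{2,1} = 0
G(4) = mex{0,2} = 1
G(5) = mex{1,0} = 2
G(6) = mex{2,1,0} = 3
G(7) = mex{3,2,1} = 0
G(8) = mex{0,3,2,0} = 1
G(9) = mex{1,0,0,1} = 2
G(10) = mex{2,1,1,2} = 0
G(11) = mex{0,2,2,0} = 1
G(12) = mex{1,0,3,1} = 2
G(13) = mex{2,1,0,2} = 3
G(14) = mex{3,2,1,3} = 0
G(15) = mex{0,3,2,0} = 1
G(16) = mex{1,0,0,1} = 2
G(17) = mex{2,1,1,2} = 0
G(18) = mex{0,2,2,0} = 1
G_B(18) = 1.
Pile C, S = {3, 6}:
G(0) = 0
G(1) = mex{} = 0
G(2) = mex{} = 0
G(3) = mex{0} = 1
G(4) = mex{0} = 1
G(5) = mex{0} = 1
G(6) = mex{1,0} = 2
G(7) = mex{1,0} = 2
G(8) = mex{1,0} = 2
G(9) = mex{2,1} = 0
G(10) = mex{2,1} = 0
G(11) = mex{2,1} = 0
G(12) = mex{0,2} = 1
G(13) = mex{0,2} = 1
G(14) = mex{0,2} = 1
G(15) = mex{1,0} = 2
G(16) = mex{1,0} = 2
G(17) = mex{1,0} = 2
G_C(17) = 2.
Combined Grundy value = 0 ⊕ 1 ⊕ 2 = 3.
A winning move leaves total XOR = 0, i.e. changes one component's Grundy value g to g ⊕ X where X is the current total.
Pile A: need g' = 0⊕3 = 3. Options: 24−1→G=1, 24−5→G=1, 24−7→G=1, 24−9→G=1. Hits: 0.
Pile B: need g' = 1⊕3 = 2. Options: 18−1→G=0, 18−2→G=2, 18−6→G=2, 18−8→G=0. Hits: 2.
Pile C: need g' = 2⊕3 = 1. Options: 17−3→G=1, 17−6→G=0. Hits: 1.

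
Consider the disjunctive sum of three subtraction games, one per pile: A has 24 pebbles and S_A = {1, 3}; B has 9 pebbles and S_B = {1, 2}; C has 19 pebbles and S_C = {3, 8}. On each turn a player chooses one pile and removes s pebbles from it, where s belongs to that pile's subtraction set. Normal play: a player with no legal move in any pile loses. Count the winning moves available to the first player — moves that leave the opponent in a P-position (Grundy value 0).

2

Pile A, S = {1, 3}:
G(0) = 0
G(1) = mex{0} = 1
G(2) = mex{1} = 0
G(3) = mex{0,0} = 1
G(4) = mex{1,1} = 0
G(5) = mex{0,0} = 1
G(6) = mex{1,1} = 0
G(7) = mex{0,0} = 1
G(8) = mex{1,1} = 0
G(9) = mex{0,0} = 1
G(10) = mex{1,1} = 0
G(11) = mex{0,0} = 1
G(12) = mex{1,1} = 0
G(13) = mex{0,0} = 1
G(14) = mex{1,1} = 0
G(15) = mex{0,0} = 1
G(16) = mex{1,1} = 0
G(17) = mex{0,0} = 1
G(18) = mex{1,1} = 0
G(19) = mex{0,0} = 1
G(20) = mex{1,1} = 0
G(21) = mex{0,0} = 1
G(22) = mex{1,1} = 0
G(23) = mex{0,0} = 1
G(24) = mex{1,1} = 0
G_A(24) = 0.
Pile B, S = {1, 2}:
n : 0 1 2 3 4 5 6 7 8 9
G : 0 1 2 0 1 2 0 1 2 0
G_B(9) = 0.
Pile C, S = {3, 8}:
n :  0  1  2  3  4  5  6  7  8  9 10 11 12 13 14 15 16 17 18 19
G :  0  0  0  1  1  1  0  0  2  1  1  0  0  0  1  1  1  0  0  2
G_C(19) = 2.
Combined Grundy value = 0 ⊕ 0 ⊕ 2 = 2.
A winning move leaves total XOR = 0, i.e. changes one component's Grundy value g to g ⊕ X where X is the current total.
Pile A: need g' = 0⊕2 = 2. Options: 24−1→G=1, 24−3→G=1. Hits: 0.
Pile B: need g' = 0⊕2 = 2. Options: 9−1→G=2, 9−2→G=1. Hits: 1.
Pile C: need g' = 2⊕2 = 0. Options: 19−3→G=1, 19−8→G=0. Hits: 1.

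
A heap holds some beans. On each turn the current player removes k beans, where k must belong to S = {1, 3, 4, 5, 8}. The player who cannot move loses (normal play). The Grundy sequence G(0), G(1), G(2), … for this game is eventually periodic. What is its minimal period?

9

n :  0  1  2  3  4  5  6  7  8  9 10 11 12 13 14 15 16 17 18 19
G :  0  1  0  1  2  3  2  3  4  0  1  0  1  2  3  2  3  4  0  1
G(n+9) = G(n) holds for n = 0,…,7 (a full window of length max(S) = 8), so the sequence is purely periodic with period 9.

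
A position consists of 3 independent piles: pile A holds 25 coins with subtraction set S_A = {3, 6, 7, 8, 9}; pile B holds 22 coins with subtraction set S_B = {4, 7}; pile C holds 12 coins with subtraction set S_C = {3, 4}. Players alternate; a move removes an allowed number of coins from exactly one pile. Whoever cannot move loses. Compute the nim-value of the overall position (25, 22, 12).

Pile A, S = {3, 6, 7, 8, 9}:
n :  0  1  2  3  4  5  6  7  8  9 10 11 12 13 14 15 16 17 18 19 20 21 22 23 24 25
G :  0  0  0  1  1  1  2  2  2  3  3  3  0  0  0  1  1  1  2  2  2  3  3  3  0  0
G_A(25) = 0.
Pile B, S = {4, 7}:
n :  0  1  2  3  4  5  6  7  8  9 10 11 12 13 14 15 16 17 18 19 20 21 22
G :  0  0  0  0  1  1  1  1  2  2  2  0  0  0  0  1  1  1  1  2  2  2  0
G_B(22) = 0.
Pile C, S = {3, 4}:
G(0) = 0
G(1) = mex{} = 0
G(2) = mex{} = 0
G(3) = mex{0} = 1
G(4) = mex{0,0} = 1
G(5) = mex{0,0} = 1
G(6) = mex{1,0} = 2
G(7) = mex{1,1} = 0
G(8) = mex{1,1} = 0
G(9) = mex{2,1} = 0
G(10) = mex{0,2} = 1
G(11) = mex{0,0} = 1
G(12) = mex{0,0} = 1
G_C(12) = 1.
Combined Grundy value = 0 ⊕ 0 ⊕ 1 = 1.

1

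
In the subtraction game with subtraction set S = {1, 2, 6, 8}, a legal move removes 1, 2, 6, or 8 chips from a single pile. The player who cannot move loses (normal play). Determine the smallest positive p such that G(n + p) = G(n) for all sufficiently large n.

7

n :  0  1  2  3  4  5  6  7  8  9 10 11 12 13 14 15 16
G :  0  1  2  0  1  2  3  0  1  2  0  1  2  3  0  1  2
G(n+7) = G(n) holds for n = 0,…,7 (a full window of length max(S) = 8), so the sequence is purely periodic with period 7.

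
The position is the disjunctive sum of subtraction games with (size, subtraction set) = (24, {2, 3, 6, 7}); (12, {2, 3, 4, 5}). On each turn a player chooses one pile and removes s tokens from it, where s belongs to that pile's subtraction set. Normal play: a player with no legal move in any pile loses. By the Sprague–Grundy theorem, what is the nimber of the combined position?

1

Pile A, S = {2, 3, 6, 7}:
n :  0  1  2  3  4  5  6  7  8  9 10 11 12 13 14 15 16 17 18 19 20 21 22 23 24
G :  0  0  1  1  2  0  3  1  2  0  0  1  1  2  0  3  1  2  0  0  1  1  2  0  3
G_A(24) = 3.
Pile B, S = {2, 3, 4, 5}:
G(0) = 0
G(1) = mex{} = 0
G(2) = mex{0} = 1
G(3) = mex{0,0} = 1
G(4) = mex{1,0,0} = 2
G(5) = mex{1,1,0,0} = 2
G(6) = mex{2,1,1,0} = 3
G(7) = mex{2,2,1,1} = 0
G(8) = mex{3,2,2,1} = 0
G(9) = mex{0,3,2,2} = 1
G(10) = mex{0,0,3,2} = 1
G(11) = mex{1,0,0,3} = 2
G(12) = mex{1,1,0,0} = 2
G_B(12) = 2.
Combined Grundy value = 3 ⊕ 2 = 1.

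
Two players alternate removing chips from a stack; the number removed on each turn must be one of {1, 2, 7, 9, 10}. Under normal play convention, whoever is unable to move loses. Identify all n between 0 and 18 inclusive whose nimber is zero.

G(0) = 0
G(1) = mex{0} = 1
G(2) = mex{1,0} = 2
G(3) = mex{2,1} = 0
G(4) = mex{0,2} = 1
G(5) = mex{1,0} = 2
G(6) = mex{2,1} = 0
G(7) = mex{0,2,0} = 1
G(8) = mex{1,0,1} = 2
G(9) = mex{2,1,2,0} = 3
G(10) = mex{3,2,0,1,0} = 4
G(11) = mex{4,3,1,2,1} = 0
G(12) = mex{0,4,2,0,2} = 1
G(13) = mex{1,0,0,1,0} = 2
G(14) = mex{2,1,1,2,1} = 0
G(15) = mex{0,2,2,0,2} = 1
G(16) = mex{1,0,3,1,0} = 2
G(17) = mex{2,1,4,2,1} = 0
G(18) = mex{0,2,0,3,2} = 1
P-positions are exactly the n with G(n) = 0.

0, 3, 6, 11, 14, 17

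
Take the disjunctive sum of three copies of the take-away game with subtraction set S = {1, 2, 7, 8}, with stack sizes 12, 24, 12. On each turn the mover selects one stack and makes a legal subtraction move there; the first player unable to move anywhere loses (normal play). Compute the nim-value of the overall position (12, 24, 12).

0

All stacks use S = {1, 2, 7, 8}:
n :  0  1  2  3  4  5  6  7  8  9 10 11 12 13 14 15 16 17 18 19 20 21 22 23 24
G :  0  1  2  0  1  2  0  1  2  0  1  2  0  1  2  0  1  2  0  1  2  0  1  2  0
Stack A: G(12) = 0.
Stack B: G(24) = 0.
Stack C: G(12) = 0.
Combined Grundy value = 0 ⊕ 0 ⊕ 0 = 0.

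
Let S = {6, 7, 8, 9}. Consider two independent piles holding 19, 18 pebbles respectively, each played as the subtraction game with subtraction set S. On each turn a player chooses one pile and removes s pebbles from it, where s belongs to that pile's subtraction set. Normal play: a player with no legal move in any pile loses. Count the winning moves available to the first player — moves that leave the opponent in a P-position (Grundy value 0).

All piles use S = {6, 7, 8, 9}:
n :  0  1  2  3  4  5  6  7  8  9 10 11 12 13 14 15 16 17 18 19
G :  0  0  0  0  0  0  1  1  1  1  1  1  2  2  2  0  0  0  0  0
Pile A: G(19) = 0.
Pile B: G(18) = 0.
Combined Grundy value = 0 ⊕ 0 = 0.
A winning move leaves total XOR = 0, i.e. changes one component's Grundy value g to g ⊕ X where X is the current total.
Pile A: target g' = 0⊕0 = 0, but every legal move changes the Grundy value (mex property), so 0 moves.
Pile B: target g' = 0⊕0 = 0, but every legal move changes the Grundy value (mex property), so 0 moves.

0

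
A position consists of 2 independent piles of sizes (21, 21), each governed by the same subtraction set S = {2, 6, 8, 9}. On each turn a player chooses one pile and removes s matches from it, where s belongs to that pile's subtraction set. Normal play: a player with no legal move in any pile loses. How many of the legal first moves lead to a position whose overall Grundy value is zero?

All piles use S = {2, 6, 8, 9}:
G(0) = 0
G(1) = mex{} = 0
G(2) = mex{0} = 1
G(3) = mex{0} = 1
G(4) = mex{1} = 0
G(5) = mex{1} = 0
G(6) = mex{0,0} = 1
G(7) = mex{0,0} = 1
G(8) = mex{1,1,0} = 2
G(9) = mex{1,1,0,0} = 2
G(10) = mex{2,0,1,0} = 3
G(11) = mex{2,0,1,1} = 3
G(12) = mex{3,1,0,1} = 2
G(13) = mex{3,1,0,0} = 2
G(14) = mex{2,2,1,0} = 3
G(15) = mex{2,2,1,1} = 0
G(16) = mex{3,3,2,1} = 0
G(17) = mex{0,3,2,2} = 1
G(18) = mex{0,2,3,2} = 1
G(19) = mex{1,2,3,3} = 0
G(20) = mex{1,3,2,3} = 0
G(21) = mex{0,0,2,2} = 1
Pile A: G(21) = 1.
Pile B: G(21) = 1.
Combined Grundy value = 1 ⊕ 1 = 0.
A winning move leaves total XOR = 0, i.e. changes one component's Grundy value g to g ⊕ X where X is the current total.
Pile A: target g' = 1⊕0 = 1, but every legal move changes the Grundy value (mex property), so 0 moves.
Pile B: target g' = 1⊕0 = 1, but every legal move changes the Grundy value (mex property), so 0 moves.

0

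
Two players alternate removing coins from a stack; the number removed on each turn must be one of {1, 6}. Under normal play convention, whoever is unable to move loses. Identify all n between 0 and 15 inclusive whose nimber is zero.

0, 2, 4, 7, 9, 11, 14

n :  0  1  2  3  4  5  6  7  8  9 10 11 12 13 14 15
G :  0  1  0  1  0  1  2  0  1  0  1  0  1  2  0  1
P-positions are exactly the n with G(n) = 0.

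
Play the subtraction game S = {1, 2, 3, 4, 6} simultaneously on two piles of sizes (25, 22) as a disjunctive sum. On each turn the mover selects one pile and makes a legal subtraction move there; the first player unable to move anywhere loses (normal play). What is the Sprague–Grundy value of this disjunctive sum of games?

All piles use S = {1, 2, 3, 4, 6}:
n :  0  1  2  3  4  5  6  7  8  9 10 11 12 13 14 15 16 17 18 19 20 21 22 23 24 25
G :  0  1  2  3  4  0  1  2  3  4  0  1  2  3  4  0  1  2  3  4  0  1  2  3  4  0
Pile A: G(25) = 0.
Pile B: G(22) = 2.
Combined Grundy value = 0 ⊕ 2 = 2.

2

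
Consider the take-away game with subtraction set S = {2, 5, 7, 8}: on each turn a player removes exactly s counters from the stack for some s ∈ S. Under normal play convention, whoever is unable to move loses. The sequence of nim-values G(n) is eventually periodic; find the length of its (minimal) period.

G(0) = 0
G(1) = mex{} = 0
G(2) = mex{0} = 1
G(3) = mex{0} = 1
G(4) = mex{1} = 0
G(5) = mex{1,0} = 2
G(6) = mex{0,0} = 1
G(7) = mex{2,1,0} = 3
G(8) = mex{1,1,0,0} = 2
G(9) = mex{3,0,1,0} = 2
G(10) = mex{2,2,1,1} = 0
G(11) = mex{2,1,0,1} = 3
G(12) = mex{0,3,2,0} = 1
G(13) = mex{3,2,1,2} = 0
G(14) = mex{1,2,3,1} = 0
G(15) = mex{0,0,2,3} = 1
G(16) = mex{0,3,2,2} = 1
G(17) = mex{1,1,0,2} = 3
G(18) = mex{1,0,3,0} = 2
G(19) = mex{3,0,1,3} = 2
G(20) = mex{2,1,0,1} = 3
G(21) = mex{2,1,0,0} = 3
G(22) = mex{3,3,1,0} = 2
G(23) = mex{3,2,1,1} = 0
G(24) = mex{2,2,3,1} = 0
G(25) = mex{0,3,2,3} = 1
G(26) = mex{0,3,2,2} = 1
G(27) = mex{1,2,3,2} = 0
G(28) = mex{1,0,3,3} = 2
G(29) = mex{0,0,2,3} = 1
G(30) = mex{2,1,0,2} = 3
G(31) = mex{1,1,0,0} = 2
G(32) = mex{3,0,1,0} = 2
G(33) = mex{2,2,1,1} = 0
G(34) = mex{2,1,0,1} = 3
G(35) = mex{0,3,2,0} = 1
G(36) = mex{3,2,1,2} = 0
G(37) = mex{1,2,3,1} = 0
G(38) = mex{0,0,2,3} = 1
G(39) = mex{0,3,2,2} = 1
G(40) = mex{1,1,0,2} = 3
G(41) = mex{1,0,3,0} = 2
G(42) = mex{3,0,1,3} = 2
G(43) = mex{2,1,0,1} = 3
G(44) = mex{2,1,0,0} = 3
G(45) = mex{3,3,1,0} = 2
G(46) = mex{3,2,1,1} = 0
G(47) = mex{2,2,3,1} = 0
G(n+23) = G(n) holds for n = 0,…,7 (a full window of length max(S) = 8), so the sequence is purely periodic with period 23.

23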